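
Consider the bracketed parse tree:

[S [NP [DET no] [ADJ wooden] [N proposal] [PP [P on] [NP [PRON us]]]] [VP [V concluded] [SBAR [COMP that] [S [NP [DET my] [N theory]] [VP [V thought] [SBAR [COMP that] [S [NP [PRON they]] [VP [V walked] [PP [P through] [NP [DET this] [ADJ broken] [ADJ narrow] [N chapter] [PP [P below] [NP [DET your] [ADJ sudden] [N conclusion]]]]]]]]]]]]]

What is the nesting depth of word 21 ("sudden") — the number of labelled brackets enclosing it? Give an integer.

13

Counting open brackets not yet closed at "sudden": [S [VP [SBAR [S [VP [SBAR [S [VP [PP [NP [PP [NP [ADJ = 13.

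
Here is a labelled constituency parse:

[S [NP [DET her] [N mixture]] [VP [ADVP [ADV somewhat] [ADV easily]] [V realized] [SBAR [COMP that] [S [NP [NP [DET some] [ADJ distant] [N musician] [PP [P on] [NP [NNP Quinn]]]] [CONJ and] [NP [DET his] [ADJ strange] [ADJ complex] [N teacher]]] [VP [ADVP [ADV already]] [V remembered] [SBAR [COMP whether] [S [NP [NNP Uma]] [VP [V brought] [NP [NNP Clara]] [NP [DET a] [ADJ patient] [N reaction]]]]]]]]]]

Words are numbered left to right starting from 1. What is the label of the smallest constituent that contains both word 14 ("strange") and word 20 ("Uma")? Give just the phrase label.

S

The smallest bracket enclosing both words is [S some distant musician on Quinn and his strange complex teacher already remembered whether Uma brought Clara a patient reaction], so the label is S.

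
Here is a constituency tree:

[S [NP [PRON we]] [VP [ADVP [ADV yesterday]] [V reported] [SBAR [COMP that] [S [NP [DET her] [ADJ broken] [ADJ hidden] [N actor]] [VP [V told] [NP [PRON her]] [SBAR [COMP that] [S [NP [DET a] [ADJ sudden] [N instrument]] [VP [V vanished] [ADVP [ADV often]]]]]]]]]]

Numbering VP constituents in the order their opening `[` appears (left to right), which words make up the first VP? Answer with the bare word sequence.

yesterday reported that her broken hidden actor told her that a sudden instrument vanished often

Opening `[VP` markers occur at word positions 2, 9, 15; the first of these opens the constituent [VP yesterday reported that her broken hidden actor told her that a sudden instrument vanished often].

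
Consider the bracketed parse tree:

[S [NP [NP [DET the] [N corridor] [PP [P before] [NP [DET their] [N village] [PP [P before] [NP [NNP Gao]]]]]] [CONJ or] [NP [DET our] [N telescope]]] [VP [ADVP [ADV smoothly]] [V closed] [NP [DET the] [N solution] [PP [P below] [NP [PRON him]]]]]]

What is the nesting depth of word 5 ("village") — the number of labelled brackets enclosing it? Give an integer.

6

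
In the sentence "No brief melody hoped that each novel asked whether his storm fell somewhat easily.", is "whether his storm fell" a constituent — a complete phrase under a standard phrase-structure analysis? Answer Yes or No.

No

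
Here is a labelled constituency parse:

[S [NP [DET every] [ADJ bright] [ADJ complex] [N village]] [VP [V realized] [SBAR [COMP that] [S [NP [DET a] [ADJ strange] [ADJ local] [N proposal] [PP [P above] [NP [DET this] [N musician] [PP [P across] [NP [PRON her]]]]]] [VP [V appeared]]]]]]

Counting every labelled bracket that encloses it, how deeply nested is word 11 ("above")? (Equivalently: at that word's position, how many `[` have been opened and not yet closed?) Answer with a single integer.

7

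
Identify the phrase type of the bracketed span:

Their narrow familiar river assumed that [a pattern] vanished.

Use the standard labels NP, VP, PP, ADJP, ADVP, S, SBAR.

The span is built around the noun "pattern" — a noun phrase (NP).

NP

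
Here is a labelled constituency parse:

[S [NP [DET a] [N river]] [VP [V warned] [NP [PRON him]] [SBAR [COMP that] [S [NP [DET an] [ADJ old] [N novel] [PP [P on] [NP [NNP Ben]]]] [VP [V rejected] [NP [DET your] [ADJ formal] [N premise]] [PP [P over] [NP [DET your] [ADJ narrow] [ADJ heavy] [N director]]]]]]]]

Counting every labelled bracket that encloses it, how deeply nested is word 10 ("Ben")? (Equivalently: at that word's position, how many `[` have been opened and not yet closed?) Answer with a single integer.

Counting open brackets not yet closed at "Ben": [S [VP [SBAR [S [NP [PP [NP [NNP = 8.

8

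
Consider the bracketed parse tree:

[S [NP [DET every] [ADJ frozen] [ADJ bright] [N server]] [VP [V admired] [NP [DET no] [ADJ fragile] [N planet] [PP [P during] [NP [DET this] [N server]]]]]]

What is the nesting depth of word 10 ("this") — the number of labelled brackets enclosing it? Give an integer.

Path from the root down to the word: S → VP → NP → PP → NP → DET. That is 6 enclosing brackets.

6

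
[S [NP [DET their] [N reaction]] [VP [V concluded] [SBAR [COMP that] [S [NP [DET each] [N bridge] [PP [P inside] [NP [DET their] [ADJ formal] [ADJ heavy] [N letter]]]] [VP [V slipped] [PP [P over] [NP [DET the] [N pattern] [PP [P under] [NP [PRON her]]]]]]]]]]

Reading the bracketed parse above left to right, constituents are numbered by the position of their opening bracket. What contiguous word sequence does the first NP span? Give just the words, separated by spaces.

their reaction

The NP opening brackets appear, in order, over: "their reaction"; "each bridge inside their formal heavy letter"; "their formal heavy letter"; "the pattern under her"; "her". The first one spans "their reaction".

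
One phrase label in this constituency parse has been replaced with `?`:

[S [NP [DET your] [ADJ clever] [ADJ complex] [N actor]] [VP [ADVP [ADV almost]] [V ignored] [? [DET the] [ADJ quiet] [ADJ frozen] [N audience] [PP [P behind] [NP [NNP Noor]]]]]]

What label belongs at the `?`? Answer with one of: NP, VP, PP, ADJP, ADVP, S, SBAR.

The `?` node immediately contains: DET 'the', ADJ 'quiet', ADJ 'frozen', N 'audience', PP. That is the internal structure of a noun phrase, so the label is NP.

NP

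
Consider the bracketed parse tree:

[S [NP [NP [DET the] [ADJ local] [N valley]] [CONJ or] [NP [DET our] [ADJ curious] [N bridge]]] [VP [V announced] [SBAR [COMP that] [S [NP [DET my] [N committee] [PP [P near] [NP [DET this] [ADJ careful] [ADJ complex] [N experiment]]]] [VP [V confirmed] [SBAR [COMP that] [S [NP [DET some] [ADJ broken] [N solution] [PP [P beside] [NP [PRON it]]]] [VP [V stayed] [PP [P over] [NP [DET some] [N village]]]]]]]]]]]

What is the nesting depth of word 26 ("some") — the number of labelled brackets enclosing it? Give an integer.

11

The word sits inside DET, which is inside NP, inside PP, inside VP, inside S, inside SBAR, inside VP, inside S, inside SBAR, inside VP, inside S — 11 brackets in all.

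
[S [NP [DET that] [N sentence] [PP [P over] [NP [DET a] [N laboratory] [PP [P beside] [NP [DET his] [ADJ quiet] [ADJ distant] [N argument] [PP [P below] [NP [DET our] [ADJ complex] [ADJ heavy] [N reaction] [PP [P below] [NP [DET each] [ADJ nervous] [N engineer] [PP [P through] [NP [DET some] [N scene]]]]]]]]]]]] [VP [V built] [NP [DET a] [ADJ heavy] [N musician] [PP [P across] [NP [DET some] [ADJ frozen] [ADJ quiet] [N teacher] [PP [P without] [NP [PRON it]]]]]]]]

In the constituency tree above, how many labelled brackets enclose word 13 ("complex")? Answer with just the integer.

9

Counting open brackets not yet closed at "complex": [S [NP [PP [NP [PP [NP [PP [NP [ADJ = 9.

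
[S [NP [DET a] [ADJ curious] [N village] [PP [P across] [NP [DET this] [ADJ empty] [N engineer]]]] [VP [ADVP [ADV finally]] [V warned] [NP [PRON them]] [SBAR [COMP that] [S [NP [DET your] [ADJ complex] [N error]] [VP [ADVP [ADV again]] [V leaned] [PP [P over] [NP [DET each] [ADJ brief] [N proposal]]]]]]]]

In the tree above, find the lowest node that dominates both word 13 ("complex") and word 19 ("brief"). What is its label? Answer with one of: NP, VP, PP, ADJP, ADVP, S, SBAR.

S

Word 13 lies under S → VP → SBAR → S → NP → ADJ; word 19 lies under S → VP → SBAR → S → VP → PP → NP → ADJ. The lowest shared node is the S.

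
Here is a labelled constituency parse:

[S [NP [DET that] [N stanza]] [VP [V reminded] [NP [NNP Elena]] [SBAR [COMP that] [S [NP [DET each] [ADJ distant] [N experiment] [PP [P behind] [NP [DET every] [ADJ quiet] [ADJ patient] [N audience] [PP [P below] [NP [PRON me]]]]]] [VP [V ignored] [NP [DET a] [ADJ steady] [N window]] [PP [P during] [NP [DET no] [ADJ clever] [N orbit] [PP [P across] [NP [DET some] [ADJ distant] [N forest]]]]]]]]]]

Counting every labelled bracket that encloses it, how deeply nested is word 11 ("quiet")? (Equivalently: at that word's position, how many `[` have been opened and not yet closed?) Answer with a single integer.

The word sits inside ADJ, which is inside NP, inside PP, inside NP, inside S, inside SBAR, inside VP, inside S — 8 brackets in all.

8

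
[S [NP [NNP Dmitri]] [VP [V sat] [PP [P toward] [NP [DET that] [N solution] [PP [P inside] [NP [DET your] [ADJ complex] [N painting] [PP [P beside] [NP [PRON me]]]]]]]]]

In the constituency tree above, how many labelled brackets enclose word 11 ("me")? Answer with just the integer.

9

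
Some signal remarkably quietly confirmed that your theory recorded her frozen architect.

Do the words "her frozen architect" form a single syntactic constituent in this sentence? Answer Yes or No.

The sequence corresponds to a single NP node — the noun phrase "her frozen architect".

Yes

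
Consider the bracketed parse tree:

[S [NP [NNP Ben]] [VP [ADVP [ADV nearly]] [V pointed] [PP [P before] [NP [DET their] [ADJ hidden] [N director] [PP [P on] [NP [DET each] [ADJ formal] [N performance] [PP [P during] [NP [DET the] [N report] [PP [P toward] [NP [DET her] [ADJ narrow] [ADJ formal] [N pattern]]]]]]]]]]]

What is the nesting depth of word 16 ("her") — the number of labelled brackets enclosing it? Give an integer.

The word sits inside DET, which is inside NP, inside PP, inside NP, inside PP, inside NP, inside PP, inside NP, inside PP, inside VP, inside S — 11 brackets in all.

11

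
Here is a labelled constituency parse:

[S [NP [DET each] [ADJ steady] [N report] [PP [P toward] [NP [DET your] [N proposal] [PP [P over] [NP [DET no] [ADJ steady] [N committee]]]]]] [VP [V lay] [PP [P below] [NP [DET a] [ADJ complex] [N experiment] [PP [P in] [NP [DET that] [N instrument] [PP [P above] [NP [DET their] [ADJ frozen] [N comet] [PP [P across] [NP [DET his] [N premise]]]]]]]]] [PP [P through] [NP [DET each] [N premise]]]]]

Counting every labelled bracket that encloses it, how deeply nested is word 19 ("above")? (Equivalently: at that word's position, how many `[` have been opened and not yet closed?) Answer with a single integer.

8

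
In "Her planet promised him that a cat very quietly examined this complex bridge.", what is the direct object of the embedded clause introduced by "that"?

Within the embedded clause introduced by "that", the direct object of "examined" is "this complex bridge".

this complex bridge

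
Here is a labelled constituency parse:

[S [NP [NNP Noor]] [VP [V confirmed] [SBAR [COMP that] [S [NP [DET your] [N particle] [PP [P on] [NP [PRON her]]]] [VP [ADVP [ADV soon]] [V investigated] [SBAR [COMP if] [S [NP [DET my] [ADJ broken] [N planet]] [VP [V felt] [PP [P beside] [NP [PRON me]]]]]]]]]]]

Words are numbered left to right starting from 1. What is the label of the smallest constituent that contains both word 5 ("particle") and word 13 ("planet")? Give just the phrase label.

S

Word 5 lies under S → VP → SBAR → S → NP → N; word 13 lies under S → VP → SBAR → S → VP → SBAR → S → NP → N. The lowest shared node is the S.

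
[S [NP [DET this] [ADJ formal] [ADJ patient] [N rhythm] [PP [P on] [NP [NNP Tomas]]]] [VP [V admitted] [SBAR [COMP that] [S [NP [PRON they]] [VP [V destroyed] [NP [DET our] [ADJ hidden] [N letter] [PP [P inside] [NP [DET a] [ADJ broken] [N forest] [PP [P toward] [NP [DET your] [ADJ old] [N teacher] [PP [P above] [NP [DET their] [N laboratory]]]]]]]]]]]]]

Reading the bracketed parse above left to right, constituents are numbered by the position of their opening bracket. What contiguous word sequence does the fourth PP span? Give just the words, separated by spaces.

The PP opening brackets appear, in order, over: "on Tomas"; "inside a broken forest toward your old teacher above their laboratory"; "toward your old teacher above their laboratory"; "above their laboratory". The fourth one spans "above their laboratory".

above their laboratory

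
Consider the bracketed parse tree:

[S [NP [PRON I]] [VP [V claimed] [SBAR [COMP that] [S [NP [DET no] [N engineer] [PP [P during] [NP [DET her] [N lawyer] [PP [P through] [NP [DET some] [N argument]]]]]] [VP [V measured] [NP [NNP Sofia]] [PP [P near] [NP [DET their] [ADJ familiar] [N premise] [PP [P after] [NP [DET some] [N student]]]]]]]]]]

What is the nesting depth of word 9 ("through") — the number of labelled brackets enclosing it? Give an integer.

9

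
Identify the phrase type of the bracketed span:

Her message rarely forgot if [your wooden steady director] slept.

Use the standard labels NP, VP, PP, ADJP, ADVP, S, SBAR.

"director" is the head of the bracketed span, so the span is a noun phrase: NP.

NP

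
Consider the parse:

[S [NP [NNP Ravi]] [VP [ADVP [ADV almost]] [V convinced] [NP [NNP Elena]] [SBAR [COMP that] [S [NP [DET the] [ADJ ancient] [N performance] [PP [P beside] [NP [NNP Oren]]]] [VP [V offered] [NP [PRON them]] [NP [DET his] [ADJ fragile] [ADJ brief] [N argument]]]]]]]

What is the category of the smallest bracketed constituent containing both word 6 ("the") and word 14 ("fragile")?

S

Word 6 lies under S → VP → SBAR → S → NP → DET; word 14 lies under S → VP → SBAR → S → VP → NP → ADJ. The lowest shared node is the S.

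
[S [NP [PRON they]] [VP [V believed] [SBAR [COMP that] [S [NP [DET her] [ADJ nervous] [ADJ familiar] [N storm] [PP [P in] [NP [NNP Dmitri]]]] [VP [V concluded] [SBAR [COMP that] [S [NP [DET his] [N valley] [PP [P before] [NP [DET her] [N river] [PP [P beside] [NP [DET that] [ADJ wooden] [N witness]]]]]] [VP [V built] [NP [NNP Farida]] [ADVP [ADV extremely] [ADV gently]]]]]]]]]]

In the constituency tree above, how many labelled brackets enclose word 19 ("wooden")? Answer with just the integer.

13

Path from the root down to the word: S → VP → SBAR → S → VP → SBAR → S → NP → PP → NP → PP → NP → ADJ. That is 13 enclosing brackets.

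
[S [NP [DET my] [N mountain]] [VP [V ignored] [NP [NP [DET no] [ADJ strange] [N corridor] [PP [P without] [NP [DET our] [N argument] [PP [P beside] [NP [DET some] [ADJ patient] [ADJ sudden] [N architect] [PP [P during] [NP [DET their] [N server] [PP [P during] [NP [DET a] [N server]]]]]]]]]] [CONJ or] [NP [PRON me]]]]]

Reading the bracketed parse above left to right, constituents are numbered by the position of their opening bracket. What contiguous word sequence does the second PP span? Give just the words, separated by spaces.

Opening `[PP` markers occur at word positions 7, 10, 15, 18; the second of these opens the constituent [PP beside some patient sudden architect during their server during a server].

beside some patient sudden architect during their server during a server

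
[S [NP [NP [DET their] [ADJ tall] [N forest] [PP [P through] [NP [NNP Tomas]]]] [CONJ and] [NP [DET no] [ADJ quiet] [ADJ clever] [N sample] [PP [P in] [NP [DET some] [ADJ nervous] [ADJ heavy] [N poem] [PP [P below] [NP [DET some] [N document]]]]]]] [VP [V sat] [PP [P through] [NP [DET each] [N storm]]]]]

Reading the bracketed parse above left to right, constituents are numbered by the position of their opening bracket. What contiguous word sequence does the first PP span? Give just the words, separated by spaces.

through Tomas

In left-to-right order the PP constituents are "through Tomas"; "in some nervous heavy poem below some document"; "below some document"; "through each storm". Number 1 is "through Tomas".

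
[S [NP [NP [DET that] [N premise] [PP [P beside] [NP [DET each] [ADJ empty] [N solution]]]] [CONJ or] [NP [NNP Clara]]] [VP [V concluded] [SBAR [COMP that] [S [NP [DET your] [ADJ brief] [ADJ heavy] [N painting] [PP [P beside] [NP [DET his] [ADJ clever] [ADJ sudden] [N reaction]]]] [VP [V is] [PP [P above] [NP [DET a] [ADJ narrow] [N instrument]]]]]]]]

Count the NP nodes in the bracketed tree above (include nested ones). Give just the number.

7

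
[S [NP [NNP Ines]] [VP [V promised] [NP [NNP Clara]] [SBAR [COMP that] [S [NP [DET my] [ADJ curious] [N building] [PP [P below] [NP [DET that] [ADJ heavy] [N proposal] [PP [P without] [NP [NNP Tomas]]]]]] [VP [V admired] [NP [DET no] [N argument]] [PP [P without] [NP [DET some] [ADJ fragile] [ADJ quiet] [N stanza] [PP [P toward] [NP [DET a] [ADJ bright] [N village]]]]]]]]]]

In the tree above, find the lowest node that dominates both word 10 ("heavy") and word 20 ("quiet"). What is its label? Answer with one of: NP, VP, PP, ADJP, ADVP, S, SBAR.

Both words fall inside [S my curious building below that heavy proposal without Tomas admired no argument without some fragile quiet stanza toward a bright village] (words 5–25), and no smaller constituent contains them both. Label: S.

S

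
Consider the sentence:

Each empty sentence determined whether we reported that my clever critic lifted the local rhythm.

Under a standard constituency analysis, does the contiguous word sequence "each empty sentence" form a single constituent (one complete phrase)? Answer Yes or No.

Yes

The sequence corresponds to a single NP node — the noun phrase "each empty sentence".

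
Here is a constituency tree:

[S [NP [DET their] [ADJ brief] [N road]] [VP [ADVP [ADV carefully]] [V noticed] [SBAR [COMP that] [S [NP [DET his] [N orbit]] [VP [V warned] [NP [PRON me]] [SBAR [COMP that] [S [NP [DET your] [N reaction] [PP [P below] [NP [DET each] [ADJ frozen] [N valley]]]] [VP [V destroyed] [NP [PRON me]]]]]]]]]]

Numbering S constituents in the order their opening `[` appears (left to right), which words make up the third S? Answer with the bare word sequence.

your reaction below each frozen valley destroyed me

The S opening brackets appear, in order, over: "their brief road carefully noticed that his orbit warned me that your reaction below each frozen valley destroyed me"; "his orbit warned me that your reaction below each frozen valley destroyed me"; "your reaction below each frozen valley destroyed me". The third one spans "your reaction below each frozen valley destroyed me".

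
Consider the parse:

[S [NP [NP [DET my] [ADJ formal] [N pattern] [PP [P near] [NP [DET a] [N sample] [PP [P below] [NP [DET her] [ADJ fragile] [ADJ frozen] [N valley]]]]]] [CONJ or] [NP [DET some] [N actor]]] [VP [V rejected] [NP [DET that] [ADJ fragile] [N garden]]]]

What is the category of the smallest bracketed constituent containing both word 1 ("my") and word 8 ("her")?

Both words fall inside [NP my formal pattern near a sample below her fragile frozen valley] (words 1–11), and no smaller constituent contains them both. Label: NP.

NP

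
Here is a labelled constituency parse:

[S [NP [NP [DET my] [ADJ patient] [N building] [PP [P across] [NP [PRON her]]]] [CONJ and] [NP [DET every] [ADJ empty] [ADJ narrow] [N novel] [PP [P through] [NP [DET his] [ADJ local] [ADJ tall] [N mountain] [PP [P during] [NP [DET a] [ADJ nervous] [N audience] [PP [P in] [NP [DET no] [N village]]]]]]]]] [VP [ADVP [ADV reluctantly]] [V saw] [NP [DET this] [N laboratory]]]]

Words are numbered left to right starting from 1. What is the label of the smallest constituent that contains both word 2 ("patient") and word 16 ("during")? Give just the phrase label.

NP

Word 2 lies under S → NP → NP → ADJ; word 16 lies under S → NP → NP → PP → NP → PP → P. The lowest shared node is the NP.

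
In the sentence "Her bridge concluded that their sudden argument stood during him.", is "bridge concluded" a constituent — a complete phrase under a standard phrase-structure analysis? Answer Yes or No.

No

The smallest constituent containing the whole sequence is the clause [S her bridge concluded that their sudden argument stood during him], but the sequence is only part of it — it straddles the boundary between noun phrase "her bridge" and verb phrase "concluded that their sudden argument stood during him".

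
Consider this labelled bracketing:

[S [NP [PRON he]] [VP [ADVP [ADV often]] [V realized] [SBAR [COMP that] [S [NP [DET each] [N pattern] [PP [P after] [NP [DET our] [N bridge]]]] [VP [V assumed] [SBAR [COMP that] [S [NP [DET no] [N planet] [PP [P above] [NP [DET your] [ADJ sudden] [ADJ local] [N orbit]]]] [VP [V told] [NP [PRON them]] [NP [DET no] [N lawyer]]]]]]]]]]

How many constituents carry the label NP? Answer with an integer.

The NP constituents are: [NP he]; [NP each pattern after our bridge]; [NP our bridge]; [NP no planet above your sudden local orbit]; [NP your sudden local orbit]; [NP them] …. Total: 7.

7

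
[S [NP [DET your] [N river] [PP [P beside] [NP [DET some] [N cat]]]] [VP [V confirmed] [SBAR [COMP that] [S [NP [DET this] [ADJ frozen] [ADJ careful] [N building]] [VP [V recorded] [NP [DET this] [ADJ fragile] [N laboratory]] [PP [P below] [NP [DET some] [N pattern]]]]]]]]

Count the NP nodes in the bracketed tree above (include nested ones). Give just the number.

The NP constituents are: [NP your river beside some cat]; [NP some cat]; [NP this frozen careful building]; [NP this fragile laboratory]; [NP some pattern]. Total: 5.

5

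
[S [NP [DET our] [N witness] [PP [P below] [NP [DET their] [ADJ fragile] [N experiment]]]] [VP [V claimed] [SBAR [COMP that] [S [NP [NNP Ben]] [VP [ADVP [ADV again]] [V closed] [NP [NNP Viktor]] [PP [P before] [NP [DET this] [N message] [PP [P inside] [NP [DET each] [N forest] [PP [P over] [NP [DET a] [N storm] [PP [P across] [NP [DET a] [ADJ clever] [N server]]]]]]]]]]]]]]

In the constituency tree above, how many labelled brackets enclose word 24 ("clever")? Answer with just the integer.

Counting open brackets not yet closed at "clever": [S [VP [SBAR [S [VP [PP [NP [PP [NP [PP [NP [PP [NP [ADJ = 14.

14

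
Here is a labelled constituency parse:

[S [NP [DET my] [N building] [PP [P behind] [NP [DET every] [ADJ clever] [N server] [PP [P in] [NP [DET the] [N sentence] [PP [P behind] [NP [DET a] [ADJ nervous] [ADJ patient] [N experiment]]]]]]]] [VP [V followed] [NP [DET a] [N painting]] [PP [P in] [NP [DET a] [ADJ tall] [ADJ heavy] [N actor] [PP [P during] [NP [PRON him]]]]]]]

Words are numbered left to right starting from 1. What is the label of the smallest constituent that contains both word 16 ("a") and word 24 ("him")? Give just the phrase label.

The smallest bracket enclosing both words is [VP followed a painting in a tall heavy actor during him], so the label is VP.

VP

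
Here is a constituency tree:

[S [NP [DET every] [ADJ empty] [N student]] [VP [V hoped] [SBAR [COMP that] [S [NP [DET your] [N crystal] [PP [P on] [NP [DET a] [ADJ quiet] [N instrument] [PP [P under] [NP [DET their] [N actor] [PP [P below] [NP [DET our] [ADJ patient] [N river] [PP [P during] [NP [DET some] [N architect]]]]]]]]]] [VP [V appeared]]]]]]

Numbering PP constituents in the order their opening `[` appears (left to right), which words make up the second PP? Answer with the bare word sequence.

under their actor below our patient river during some architect

In left-to-right order the PP constituents are "on a quiet instrument under their actor below our patient river during some architect"; "under their actor below our patient river during some architect"; "below our patient river during some architect"; "during some architect". Number 2 is "under their actor below our patient river during some architect".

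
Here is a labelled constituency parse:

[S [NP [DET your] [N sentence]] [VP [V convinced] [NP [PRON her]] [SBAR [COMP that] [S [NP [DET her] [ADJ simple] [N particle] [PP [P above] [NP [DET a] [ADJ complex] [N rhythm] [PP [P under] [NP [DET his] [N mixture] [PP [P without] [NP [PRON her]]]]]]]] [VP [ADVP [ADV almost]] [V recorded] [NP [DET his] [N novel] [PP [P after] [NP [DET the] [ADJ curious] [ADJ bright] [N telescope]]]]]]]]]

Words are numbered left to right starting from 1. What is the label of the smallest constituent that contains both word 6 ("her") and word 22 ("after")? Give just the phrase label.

S

Word 6 lies under S → VP → SBAR → S → NP → DET; word 22 lies under S → VP → SBAR → S → VP → NP → PP → P. The lowest shared node is the S.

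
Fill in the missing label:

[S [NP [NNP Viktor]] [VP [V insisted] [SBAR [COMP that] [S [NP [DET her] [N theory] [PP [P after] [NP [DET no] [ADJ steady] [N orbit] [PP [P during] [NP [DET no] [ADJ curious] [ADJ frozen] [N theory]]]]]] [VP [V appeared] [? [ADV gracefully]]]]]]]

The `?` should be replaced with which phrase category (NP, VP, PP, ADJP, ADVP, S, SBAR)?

The `?` node immediately contains: ADV 'gracefully'. That is the internal structure of an adverb phrase, so the label is ADVP.

ADVP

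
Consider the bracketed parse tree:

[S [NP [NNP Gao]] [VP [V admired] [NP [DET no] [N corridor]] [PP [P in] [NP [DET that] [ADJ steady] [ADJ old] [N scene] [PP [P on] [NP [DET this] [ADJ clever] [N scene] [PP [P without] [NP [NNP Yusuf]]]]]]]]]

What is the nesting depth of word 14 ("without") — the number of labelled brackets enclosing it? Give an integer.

8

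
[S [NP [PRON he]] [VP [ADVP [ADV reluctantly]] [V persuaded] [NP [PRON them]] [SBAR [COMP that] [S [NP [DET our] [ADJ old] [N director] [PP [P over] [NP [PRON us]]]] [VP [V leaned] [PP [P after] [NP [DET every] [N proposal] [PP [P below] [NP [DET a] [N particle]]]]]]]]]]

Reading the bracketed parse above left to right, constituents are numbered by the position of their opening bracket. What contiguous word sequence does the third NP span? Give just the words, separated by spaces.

Opening `[NP` markers occur at word positions 1, 4, 6, 10, 13, 16; the third of these opens the constituent [NP our old director over us].

our old director over us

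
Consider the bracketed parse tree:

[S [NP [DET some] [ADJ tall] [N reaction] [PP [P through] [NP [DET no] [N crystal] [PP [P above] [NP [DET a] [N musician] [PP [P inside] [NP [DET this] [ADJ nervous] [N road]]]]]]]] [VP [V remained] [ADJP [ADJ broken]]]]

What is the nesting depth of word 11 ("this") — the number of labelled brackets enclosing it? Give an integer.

Path from the root down to the word: S → NP → PP → NP → PP → NP → PP → NP → DET. That is 9 enclosing brackets.

9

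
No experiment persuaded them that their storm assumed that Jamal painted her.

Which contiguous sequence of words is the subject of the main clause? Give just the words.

The subject of the main clause is the NP immediately before the verb "persuaded": "no experiment".

no experiment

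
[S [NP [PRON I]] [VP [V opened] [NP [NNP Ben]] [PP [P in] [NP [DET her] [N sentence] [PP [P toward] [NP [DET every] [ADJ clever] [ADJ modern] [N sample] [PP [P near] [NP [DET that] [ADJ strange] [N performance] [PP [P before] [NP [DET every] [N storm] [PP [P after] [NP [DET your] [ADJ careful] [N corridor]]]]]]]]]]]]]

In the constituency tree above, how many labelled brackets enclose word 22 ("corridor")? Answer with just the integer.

Path from the root down to the word: S → VP → PP → NP → PP → NP → PP → NP → PP → NP → PP → NP → N. That is 13 enclosing brackets.

13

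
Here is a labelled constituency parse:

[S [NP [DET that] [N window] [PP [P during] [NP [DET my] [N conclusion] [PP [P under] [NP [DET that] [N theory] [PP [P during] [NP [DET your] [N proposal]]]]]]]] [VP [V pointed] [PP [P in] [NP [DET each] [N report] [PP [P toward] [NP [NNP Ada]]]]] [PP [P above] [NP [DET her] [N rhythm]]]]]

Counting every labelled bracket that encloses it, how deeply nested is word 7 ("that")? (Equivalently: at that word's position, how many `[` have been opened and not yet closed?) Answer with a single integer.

The word sits inside DET, which is inside NP, inside PP, inside NP, inside PP, inside NP, inside S — 7 brackets in all.

7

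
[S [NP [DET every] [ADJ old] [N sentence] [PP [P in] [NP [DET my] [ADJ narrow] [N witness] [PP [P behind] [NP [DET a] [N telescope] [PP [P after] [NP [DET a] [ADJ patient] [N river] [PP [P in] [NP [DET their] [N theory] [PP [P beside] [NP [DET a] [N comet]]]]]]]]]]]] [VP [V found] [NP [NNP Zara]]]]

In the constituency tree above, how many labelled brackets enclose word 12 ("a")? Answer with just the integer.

9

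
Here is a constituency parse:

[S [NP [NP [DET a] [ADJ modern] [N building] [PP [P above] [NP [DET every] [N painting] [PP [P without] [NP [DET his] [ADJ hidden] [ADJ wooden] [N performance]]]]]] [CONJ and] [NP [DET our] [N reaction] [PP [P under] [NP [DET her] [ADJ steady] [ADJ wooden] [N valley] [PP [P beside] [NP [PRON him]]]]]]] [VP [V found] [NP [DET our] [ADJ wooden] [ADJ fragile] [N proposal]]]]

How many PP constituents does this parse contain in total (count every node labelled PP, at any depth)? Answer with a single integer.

4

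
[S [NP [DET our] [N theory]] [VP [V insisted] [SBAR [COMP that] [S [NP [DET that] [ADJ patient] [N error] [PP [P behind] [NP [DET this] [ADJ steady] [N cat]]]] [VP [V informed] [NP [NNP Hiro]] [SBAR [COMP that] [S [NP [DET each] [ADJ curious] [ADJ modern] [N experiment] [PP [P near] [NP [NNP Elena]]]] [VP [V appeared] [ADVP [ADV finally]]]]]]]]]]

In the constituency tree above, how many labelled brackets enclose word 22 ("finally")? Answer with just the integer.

10

Path from the root down to the word: S → VP → SBAR → S → VP → SBAR → S → VP → ADVP → ADV. That is 10 enclosing brackets.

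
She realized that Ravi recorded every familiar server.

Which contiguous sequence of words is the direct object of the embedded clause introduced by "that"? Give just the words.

every familiar server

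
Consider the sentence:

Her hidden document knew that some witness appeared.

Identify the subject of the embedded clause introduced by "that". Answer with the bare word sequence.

"some witness" is the NP that combines with the VP headed by "appeared" to form the embedded clause introduced by "that" — the subject.

some witness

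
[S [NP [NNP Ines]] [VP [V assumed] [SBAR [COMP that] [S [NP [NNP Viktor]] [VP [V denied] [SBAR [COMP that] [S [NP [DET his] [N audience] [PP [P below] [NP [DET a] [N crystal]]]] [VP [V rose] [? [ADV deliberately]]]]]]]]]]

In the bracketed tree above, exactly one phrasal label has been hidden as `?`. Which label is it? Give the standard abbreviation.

ADVP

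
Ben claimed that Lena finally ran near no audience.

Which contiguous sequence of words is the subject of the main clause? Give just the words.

Ben

In the main clause the verb is "claimed"; the NP preceding it, "Ben", is the subject.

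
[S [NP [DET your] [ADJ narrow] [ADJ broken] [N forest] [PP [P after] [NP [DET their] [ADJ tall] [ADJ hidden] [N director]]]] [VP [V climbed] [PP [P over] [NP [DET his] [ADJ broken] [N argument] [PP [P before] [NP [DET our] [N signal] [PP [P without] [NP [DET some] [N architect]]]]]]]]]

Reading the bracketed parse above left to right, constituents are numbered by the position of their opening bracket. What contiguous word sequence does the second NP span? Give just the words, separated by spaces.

In left-to-right order the NP constituents are "your narrow broken forest after their tall hidden director"; "their tall hidden director"; "his broken argument before our signal without some architect"; "our signal without some architect"; "some architect". Number 2 is "their tall hidden director".

their tall hidden director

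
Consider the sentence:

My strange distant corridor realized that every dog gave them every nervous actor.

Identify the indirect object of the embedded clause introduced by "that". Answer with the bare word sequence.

them

Within the embedded clause introduced by "that", the indirect object of "gave" is "them".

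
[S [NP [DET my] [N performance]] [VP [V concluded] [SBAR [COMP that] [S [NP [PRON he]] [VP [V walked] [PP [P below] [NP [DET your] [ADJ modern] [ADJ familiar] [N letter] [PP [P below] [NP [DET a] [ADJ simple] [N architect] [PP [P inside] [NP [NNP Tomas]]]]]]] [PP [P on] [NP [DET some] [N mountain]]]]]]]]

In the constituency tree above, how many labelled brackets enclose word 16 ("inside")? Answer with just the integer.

Counting open brackets not yet closed at "inside": [S [VP [SBAR [S [VP [PP [NP [PP [NP [PP [P = 11.

11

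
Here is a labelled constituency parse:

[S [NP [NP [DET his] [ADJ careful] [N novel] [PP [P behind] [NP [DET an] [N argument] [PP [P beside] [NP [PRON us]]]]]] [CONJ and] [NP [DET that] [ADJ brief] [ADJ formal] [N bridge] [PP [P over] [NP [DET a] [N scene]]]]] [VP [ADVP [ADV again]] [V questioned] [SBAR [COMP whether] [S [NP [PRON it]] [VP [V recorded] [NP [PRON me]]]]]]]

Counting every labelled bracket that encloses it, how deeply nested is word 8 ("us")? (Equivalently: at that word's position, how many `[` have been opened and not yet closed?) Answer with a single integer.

8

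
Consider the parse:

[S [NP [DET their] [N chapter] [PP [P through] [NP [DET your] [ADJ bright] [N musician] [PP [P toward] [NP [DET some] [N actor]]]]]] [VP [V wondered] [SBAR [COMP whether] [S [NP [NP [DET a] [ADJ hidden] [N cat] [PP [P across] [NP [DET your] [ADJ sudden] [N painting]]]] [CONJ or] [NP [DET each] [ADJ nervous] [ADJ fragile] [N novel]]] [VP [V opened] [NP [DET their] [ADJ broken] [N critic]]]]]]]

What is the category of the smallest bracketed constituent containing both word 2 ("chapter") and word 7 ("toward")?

NP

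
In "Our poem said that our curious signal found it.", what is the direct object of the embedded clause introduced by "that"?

Within the embedded clause introduced by "that", the direct object of "found" is "it".

it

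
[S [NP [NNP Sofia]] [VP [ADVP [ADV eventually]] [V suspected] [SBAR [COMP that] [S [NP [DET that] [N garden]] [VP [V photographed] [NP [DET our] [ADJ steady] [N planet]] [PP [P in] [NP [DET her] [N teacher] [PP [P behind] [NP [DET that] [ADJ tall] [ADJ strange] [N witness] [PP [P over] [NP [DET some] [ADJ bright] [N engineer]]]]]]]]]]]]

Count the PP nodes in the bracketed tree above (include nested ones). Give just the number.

Scanning left to right, an opening `[PP` appears at word positions 11, 14, 19 — 3 in total.

3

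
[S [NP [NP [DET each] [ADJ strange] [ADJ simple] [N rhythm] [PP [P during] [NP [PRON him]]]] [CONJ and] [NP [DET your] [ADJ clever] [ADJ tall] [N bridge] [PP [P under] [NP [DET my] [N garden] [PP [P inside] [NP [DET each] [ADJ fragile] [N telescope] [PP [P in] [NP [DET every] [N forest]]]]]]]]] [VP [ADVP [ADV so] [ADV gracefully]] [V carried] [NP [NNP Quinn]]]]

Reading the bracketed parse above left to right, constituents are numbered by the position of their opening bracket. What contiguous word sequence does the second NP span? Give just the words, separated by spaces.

Opening `[NP` markers occur at word positions 1, 1, 6, 8, 13, 16, 20, 25; the second of these opens the constituent [NP each strange simple rhythm during him].

each strange simple rhythm during him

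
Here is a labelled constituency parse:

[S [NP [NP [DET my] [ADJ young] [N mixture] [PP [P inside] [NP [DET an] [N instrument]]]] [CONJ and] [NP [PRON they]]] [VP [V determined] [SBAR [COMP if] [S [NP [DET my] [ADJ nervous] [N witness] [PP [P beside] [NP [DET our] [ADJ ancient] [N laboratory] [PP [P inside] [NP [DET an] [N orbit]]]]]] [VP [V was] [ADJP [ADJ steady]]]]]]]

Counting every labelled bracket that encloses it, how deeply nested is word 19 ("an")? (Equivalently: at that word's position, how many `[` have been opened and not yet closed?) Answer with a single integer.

10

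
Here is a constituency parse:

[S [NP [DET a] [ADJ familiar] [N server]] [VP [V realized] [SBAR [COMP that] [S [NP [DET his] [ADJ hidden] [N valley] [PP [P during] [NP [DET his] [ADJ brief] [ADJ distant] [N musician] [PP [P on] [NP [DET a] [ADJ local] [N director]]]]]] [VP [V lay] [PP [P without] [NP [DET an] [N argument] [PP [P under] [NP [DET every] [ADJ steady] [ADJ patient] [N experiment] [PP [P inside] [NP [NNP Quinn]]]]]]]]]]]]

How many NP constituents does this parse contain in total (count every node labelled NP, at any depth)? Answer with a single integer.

The NP constituents are: [NP a familiar server]; [NP his hidden valley during his brief distant musician on a local director]; [NP his brief distant musician on a local director]; [NP a local director]; [NP an argument under every steady patient experiment inside Quinn]; [NP every steady patient experiment inside Quinn] …. Total: 7.

7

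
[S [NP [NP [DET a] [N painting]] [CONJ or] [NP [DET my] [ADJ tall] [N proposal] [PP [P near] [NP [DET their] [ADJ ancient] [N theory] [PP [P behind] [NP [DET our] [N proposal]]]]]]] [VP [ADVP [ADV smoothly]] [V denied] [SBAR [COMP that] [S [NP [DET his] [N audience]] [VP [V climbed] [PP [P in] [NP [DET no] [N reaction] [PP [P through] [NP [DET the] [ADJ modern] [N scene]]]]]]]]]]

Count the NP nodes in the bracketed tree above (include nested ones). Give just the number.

Scanning left to right, an opening `[NP` appears at word positions 1, 1, 4, 8, 12, 17, 21, 24 — 8 in total.

8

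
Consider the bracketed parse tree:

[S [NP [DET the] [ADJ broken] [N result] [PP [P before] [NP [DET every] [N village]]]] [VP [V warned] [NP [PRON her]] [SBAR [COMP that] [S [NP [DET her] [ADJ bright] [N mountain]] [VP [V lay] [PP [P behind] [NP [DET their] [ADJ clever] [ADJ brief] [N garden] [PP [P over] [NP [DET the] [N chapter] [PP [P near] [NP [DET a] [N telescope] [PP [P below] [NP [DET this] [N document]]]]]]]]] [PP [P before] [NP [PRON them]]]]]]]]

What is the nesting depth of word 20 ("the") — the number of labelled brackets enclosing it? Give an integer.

10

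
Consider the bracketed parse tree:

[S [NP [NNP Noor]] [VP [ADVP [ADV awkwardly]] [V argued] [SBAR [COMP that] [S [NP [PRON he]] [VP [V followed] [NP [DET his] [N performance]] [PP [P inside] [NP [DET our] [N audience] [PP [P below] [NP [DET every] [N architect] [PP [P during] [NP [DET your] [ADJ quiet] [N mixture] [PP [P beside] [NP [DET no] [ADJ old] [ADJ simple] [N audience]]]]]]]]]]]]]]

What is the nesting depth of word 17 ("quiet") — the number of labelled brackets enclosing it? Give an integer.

12

Counting open brackets not yet closed at "quiet": [S [VP [SBAR [S [VP [PP [NP [PP [NP [PP [NP [ADJ = 12.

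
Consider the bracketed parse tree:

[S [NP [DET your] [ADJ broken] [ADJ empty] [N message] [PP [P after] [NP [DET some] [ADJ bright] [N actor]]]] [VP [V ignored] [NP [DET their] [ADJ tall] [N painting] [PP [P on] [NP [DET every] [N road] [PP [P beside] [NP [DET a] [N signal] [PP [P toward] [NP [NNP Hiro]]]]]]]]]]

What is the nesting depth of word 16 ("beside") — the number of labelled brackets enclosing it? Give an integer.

7

Path from the root down to the word: S → VP → NP → PP → NP → PP → P. That is 7 enclosing brackets.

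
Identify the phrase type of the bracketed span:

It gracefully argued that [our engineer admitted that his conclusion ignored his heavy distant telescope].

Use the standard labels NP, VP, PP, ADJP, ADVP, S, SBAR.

S

"admitted" is the head of the bracketed span, so the span is a clause: S.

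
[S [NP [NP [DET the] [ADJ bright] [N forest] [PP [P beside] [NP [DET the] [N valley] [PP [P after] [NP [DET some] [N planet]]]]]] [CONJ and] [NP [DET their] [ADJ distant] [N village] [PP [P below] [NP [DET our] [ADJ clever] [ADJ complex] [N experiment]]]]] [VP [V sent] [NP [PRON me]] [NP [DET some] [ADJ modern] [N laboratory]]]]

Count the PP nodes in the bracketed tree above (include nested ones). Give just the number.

3

Listing each PP by its span: [PP beside the valley after some planet]; [PP after some planet]; [PP below our clever complex experiment] — that makes 3.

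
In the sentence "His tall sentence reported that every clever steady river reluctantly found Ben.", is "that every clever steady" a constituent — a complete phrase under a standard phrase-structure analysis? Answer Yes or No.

No

The sequence begins inside the complementizer "that" and ends inside the clause "every clever steady river reluctantly found Ben"; it crosses a phrase boundary, so no single node in the tree spans exactly those words.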